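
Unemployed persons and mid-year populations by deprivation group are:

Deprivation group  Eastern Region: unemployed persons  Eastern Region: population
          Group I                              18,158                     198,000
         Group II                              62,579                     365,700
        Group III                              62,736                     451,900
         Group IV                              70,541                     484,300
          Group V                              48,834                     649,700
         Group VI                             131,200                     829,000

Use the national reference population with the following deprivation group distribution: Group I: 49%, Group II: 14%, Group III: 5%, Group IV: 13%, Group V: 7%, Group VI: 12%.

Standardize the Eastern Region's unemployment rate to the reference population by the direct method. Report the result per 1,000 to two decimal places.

Deprivation-specific rates per 1,000 for the Eastern Region: 91.707, 171.121, 138.827, 145.656, 75.164, 158.263.
Standard weights: 0.49, 0.14, 0.05, 0.13, 0.07, 0.12.
Standardized rate: 0.4900×91.707 + 0.1400×171.121 + 0.0500×138.827 + 0.1300×145.656 + 0.0700×75.164 + 0.1200×158.263 = 119.0230 per 1,000.

119.02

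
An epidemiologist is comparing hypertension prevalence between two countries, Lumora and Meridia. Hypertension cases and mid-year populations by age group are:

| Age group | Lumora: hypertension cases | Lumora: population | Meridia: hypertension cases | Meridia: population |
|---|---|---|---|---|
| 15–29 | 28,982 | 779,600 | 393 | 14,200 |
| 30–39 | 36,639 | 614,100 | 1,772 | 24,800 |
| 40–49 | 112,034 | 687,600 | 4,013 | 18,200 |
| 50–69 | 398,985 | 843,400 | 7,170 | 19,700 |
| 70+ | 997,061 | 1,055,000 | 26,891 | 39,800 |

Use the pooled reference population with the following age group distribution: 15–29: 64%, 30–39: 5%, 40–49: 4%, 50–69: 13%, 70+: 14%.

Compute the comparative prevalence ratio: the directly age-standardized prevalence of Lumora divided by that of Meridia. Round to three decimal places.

Age-specific rates per 1,000 for Lumora: 37.175, 59.663, 162.935, 473.067, 945.082.
For Meridia: 27.676, 71.452, 220.495, 363.959, 675.653.
Standard weights: 0.64, 0.05, 0.04, 0.13, 0.14.
Lumora: 0.6400×37.175 + 0.0500×59.663 + 0.0400×162.935 + 0.1300×473.067 + 0.1400×945.082 = 227.1030 per 1,000.
Meridia: 0.6400×27.676 + 0.0500×71.452 + 0.0400×220.495 + 0.1300×363.959 + 0.1400×675.653 = 172.0112 per 1,000.
Ratio = 227.1030 ÷ 172.0112 = 1.32028.

1.320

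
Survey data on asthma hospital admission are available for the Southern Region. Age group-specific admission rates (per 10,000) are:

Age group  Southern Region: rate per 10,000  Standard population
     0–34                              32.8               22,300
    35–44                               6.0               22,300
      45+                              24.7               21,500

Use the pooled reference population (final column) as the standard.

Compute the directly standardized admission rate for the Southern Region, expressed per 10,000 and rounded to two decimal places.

21.12

Standard total = 66,100; weights = 0.3374, 0.3374, 0.3253.
Standardized rate: 0.3374×32.8 + 0.3374×6.0 + 0.3253×24.7 = 21.1239 per 10,000.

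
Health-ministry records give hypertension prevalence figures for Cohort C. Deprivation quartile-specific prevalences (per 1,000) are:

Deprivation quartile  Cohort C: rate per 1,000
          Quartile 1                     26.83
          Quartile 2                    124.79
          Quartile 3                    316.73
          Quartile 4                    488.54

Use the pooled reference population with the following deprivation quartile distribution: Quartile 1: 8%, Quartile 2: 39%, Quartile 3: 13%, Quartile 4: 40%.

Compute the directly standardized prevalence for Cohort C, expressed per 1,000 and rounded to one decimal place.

287.4

Standard weights: 0.08, 0.39, 0.13, 0.40.
Standardized rate: 0.0800×26.83 + 0.3900×124.79 + 0.1300×316.73 + 0.4000×488.54 = 287.4054 per 1,000.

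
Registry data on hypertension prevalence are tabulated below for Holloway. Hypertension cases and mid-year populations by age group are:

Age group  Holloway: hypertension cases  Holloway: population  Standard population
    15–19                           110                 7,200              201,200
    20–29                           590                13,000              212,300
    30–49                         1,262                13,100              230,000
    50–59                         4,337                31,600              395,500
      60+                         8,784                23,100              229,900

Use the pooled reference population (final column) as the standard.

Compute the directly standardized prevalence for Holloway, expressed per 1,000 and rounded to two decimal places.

Age-specific rates per 1,000 for Holloway: 15.278, 45.385, 96.336, 137.247, 380.260.
Standard total = 1,268,900; weights = 0.1586, 0.1673, 0.1813, 0.3117, 0.1812.
Standardized rate: 0.1586×15.278 + 0.1673×45.385 + 0.1813×96.336 + 0.3117×137.247 + 0.1812×380.260 = 139.1513 per 1,000.

139.15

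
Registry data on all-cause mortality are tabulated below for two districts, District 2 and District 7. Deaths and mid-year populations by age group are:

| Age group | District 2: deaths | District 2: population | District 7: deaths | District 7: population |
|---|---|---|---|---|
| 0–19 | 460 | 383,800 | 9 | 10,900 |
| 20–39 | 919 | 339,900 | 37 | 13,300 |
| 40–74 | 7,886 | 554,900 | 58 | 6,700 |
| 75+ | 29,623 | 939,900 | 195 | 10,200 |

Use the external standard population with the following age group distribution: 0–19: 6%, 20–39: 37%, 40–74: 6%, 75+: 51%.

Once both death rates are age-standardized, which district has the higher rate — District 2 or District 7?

District 2

Age-specific rates per 100,000 for District 2: 119.85, 270.37, 1421.16, 3151.72.
For District 7: 82.57, 278.20, 865.67, 1911.76.
Standard weights: 0.06, 0.37, 0.06, 0.51.
District 2: 0.0600×119.85 + 0.3700×270.37 + 0.0600×1421.16 + 0.5100×3151.72 = 1799.8752 per 100,000.
District 7: 0.0600×82.57 + 0.3700×278.20 + 0.0600×865.67 + 0.5100×1911.76 = 1134.8268 per 100,000.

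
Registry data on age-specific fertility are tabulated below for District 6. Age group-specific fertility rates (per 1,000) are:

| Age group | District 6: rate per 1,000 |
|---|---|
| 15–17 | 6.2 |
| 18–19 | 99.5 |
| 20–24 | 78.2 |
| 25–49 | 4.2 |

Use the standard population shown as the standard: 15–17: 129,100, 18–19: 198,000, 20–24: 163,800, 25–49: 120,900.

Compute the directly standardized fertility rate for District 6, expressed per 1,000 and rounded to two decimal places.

Standard total = 611,800; weights = 0.2110, 0.3236, 0.2677, 0.1976.
Standardized rate: 0.2110×6.2 + 0.3236×99.5 + 0.2677×78.2 + 0.1976×4.2 = 55.2768 per 1,000.

55.28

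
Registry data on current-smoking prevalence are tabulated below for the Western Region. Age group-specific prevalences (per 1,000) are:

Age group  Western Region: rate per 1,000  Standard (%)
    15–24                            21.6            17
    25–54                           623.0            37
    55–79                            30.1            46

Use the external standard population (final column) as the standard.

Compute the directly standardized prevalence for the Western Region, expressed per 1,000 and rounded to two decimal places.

Standard weights: 0.17, 0.37, 0.46.
Standardized rate: 0.1700×21.6 + 0.3700×623.0 + 0.4600×30.1 = 248.0280 per 1,000.

248.03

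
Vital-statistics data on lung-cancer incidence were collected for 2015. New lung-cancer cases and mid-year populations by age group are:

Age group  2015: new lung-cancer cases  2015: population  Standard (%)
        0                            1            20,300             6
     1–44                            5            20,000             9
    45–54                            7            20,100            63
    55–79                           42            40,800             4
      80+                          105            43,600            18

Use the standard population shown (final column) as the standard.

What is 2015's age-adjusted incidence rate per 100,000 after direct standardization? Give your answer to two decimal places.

Age-specific rates per 100,000 for 2015: 4.93, 25.00, 34.83, 102.94, 240.83.
Standard weights: 0.06, 0.09, 0.63, 0.04, 0.18.
Standardized rate: 0.0600×4.93 + 0.0900×25.00 + 0.6300×34.83 + 0.0400×102.94 + 0.1800×240.83 = 71.9521 per 100,000.

71.95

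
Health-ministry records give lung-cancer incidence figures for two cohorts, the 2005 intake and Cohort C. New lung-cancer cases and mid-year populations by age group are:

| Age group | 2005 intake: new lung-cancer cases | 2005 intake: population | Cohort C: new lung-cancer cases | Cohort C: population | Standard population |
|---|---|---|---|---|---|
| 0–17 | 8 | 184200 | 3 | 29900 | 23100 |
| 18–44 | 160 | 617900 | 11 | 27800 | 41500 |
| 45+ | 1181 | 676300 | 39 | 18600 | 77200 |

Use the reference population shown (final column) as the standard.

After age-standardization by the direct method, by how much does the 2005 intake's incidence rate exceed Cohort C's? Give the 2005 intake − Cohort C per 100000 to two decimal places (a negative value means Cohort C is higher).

-24.01

Age-specific rates per 100000 for the 2005 intake: 4.34, 25.89, 174.63.
For Cohort C: 10.03, 39.57, 209.68.
Standard total = 141800; weights = 0.1629, 0.2927, 0.5444.
The 2005 intake: 0.1629×4.34 + 0.2927×25.89 + 0.5444×174.63 = 103.3576 per 100000.
Cohort C: 0.1629×10.03 + 0.2927×39.57 + 0.5444×209.68 = 127.3692 per 100000.
Difference = 103.3576 − 127.3692 = -24.0116.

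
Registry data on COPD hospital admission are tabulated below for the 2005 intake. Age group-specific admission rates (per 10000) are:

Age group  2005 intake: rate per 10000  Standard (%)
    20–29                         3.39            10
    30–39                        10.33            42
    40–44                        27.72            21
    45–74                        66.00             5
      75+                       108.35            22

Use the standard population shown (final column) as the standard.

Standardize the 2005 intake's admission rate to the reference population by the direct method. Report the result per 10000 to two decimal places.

Standard weights: 0.10, 0.42, 0.21, 0.05, 0.22.
Standardized rate: 0.1000×3.39 + 0.4200×10.33 + 0.2100×27.72 + 0.0500×66.00 + 0.2200×108.35 = 37.6358 per 10000.

37.64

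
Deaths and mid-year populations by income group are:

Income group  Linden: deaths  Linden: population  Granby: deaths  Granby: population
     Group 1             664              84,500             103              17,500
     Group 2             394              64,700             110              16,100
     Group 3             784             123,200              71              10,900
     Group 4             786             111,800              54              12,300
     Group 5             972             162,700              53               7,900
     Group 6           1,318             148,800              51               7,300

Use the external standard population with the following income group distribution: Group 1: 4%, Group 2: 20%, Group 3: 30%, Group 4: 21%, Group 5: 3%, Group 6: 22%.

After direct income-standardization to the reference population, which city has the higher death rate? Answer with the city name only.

Income-specific rates per 100,000 for Linden: 785.80, 608.96, 636.36, 703.04, 597.42, 885.75.
For Granby: 588.57, 683.23, 651.38, 439.02, 670.89, 698.63.
Standard weights: 0.04, 0.20, 0.30, 0.21, 0.03, 0.22.
Linden: 0.0400×785.80 + 0.2000×608.96 + 0.3000×636.36 + 0.2100×703.04 + 0.0300×597.42 + 0.2200×885.75 = 704.5607 per 100,000.
Granby: 0.0400×588.57 + 0.2000×683.23 + 0.3000×651.38 + 0.2100×439.02 + 0.0300×670.89 + 0.2200×698.63 = 621.6220 per 100,000.

Linden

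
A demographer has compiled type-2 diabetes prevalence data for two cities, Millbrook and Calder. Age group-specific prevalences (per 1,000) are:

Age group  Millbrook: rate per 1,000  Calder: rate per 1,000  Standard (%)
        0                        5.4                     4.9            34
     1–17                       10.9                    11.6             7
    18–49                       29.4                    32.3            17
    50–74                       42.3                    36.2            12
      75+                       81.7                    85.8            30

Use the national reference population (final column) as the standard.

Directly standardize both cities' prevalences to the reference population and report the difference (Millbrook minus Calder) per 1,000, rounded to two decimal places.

Standard weights: 0.34, 0.07, 0.17, 0.12, 0.30.
Millbrook: 0.3400×5.4 + 0.0700×10.9 + 0.1700×29.4 + 0.1200×42.3 + 0.3000×81.7 = 37.1830 per 1,000.
Calder: 0.3400×4.9 + 0.0700×11.6 + 0.1700×32.3 + 0.1200×36.2 + 0.3000×85.8 = 38.0530 per 1,000.
Difference = 37.1830 − 38.0530 = -0.8700.

-0.87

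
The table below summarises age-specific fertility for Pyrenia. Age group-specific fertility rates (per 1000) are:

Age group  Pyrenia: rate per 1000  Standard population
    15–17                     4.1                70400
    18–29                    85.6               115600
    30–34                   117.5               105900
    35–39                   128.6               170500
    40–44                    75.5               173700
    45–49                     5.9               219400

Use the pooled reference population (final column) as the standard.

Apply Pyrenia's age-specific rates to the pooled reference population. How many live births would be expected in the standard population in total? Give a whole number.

Expected live births = Σ (standard pop × age-specific rate ÷ 1000)
= 70400×4.1/1000 + 115600×85.6/1000 + 105900×117.5/1000 + 170500×128.6/1000 + 173700×75.5/1000 + 219400×5.9/1000
= 288.64 + 9895.36 + 12443.25 + 21926.30 + 13114.35 + 1294.46 = 58962.36.

58962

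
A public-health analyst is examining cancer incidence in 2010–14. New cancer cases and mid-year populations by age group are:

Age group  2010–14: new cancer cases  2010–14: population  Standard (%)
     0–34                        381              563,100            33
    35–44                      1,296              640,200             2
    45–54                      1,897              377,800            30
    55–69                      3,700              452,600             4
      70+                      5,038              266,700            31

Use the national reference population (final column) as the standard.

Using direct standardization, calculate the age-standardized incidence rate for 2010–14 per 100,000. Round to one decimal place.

795.3

Age-specific rates per 100,000 for 2010–14: 67.66, 202.44, 502.12, 817.50, 1889.01.
Standard weights: 0.33, 0.02, 0.30, 0.04, 0.31.
Standardized rate: 0.3300×67.66 + 0.0200×202.44 + 0.3000×502.12 + 0.0400×817.50 + 0.3100×1889.01 = 795.3064 per 100,000.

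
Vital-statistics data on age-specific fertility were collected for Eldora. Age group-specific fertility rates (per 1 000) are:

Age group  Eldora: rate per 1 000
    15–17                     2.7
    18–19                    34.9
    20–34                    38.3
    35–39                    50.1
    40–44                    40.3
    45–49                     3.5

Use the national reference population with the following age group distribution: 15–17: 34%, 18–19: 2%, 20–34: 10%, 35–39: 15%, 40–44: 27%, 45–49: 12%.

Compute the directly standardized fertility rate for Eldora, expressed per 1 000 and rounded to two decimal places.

24.26

Standard weights: 0.34, 0.02, 0.10, 0.15, 0.27, 0.12.
Standardized rate: 0.3400×2.7 + 0.0200×34.9 + 0.1000×38.3 + 0.1500×50.1 + 0.2700×40.3 + 0.1200×3.5 = 24.2620 per 1 000.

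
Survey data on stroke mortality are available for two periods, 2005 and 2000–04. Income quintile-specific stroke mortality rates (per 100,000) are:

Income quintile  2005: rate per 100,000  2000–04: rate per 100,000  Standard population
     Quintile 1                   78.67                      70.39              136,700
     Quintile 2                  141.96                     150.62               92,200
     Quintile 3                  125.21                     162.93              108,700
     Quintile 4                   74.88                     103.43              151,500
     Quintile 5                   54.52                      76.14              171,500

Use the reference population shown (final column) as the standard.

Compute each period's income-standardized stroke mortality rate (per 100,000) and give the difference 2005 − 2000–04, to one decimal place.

Standard total = 660,600; weights = 0.2069, 0.1396, 0.1645, 0.2293, 0.2596.
2005: 0.2069×78.67 + 0.1396×141.96 + 0.1645×125.21 + 0.2293×74.88 + 0.2596×54.52 = 88.0226 per 100,000.
2000–04: 0.2069×70.39 + 0.1396×150.62 + 0.1645×162.93 + 0.2293×103.43 + 0.2596×76.14 = 105.8850 per 100,000.
Difference = 88.0226 − 105.8850 = -17.8624.

-17.9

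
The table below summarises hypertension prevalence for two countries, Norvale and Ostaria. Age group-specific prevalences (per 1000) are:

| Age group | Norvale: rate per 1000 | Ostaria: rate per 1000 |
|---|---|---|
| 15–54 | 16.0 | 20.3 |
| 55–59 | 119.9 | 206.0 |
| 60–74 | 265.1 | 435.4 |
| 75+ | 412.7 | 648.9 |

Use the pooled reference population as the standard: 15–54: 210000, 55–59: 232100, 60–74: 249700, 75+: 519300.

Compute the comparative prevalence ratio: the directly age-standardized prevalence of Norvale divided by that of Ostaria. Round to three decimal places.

0.626

Standard total = 1211100; weights = 0.1734, 0.1916, 0.2062, 0.4288.
Norvale: 0.1734×16.0 + 0.1916×119.9 + 0.2062×265.1 + 0.4288×412.7 = 257.3688 per 1000.
Ostaria: 0.1734×20.3 + 0.1916×206.0 + 0.2062×435.4 + 0.4288×648.9 = 411.0055 per 1000.
Ratio = 257.3688 ÷ 411.0055 = 0.62619.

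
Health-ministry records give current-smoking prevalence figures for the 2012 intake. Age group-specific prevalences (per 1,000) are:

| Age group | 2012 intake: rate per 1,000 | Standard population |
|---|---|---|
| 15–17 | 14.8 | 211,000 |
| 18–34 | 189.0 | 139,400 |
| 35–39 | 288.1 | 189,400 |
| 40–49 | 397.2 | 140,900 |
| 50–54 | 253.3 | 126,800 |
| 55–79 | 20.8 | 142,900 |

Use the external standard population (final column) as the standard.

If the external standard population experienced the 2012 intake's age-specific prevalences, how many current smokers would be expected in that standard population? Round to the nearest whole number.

Expected current smokers = Σ (standard pop × age-specific rate ÷ 1,000)
= 211,000×14.8/1,000 + 139,400×189.0/1,000 + 189,400×288.1/1,000 + 140,900×397.2/1,000 + 126,800×253.3/1,000 + 142,900×20.8/1,000
= 3122.80 + 26346.60 + 54566.14 + 55965.48 + 32118.44 + 2972.32 = 175091.78.

175092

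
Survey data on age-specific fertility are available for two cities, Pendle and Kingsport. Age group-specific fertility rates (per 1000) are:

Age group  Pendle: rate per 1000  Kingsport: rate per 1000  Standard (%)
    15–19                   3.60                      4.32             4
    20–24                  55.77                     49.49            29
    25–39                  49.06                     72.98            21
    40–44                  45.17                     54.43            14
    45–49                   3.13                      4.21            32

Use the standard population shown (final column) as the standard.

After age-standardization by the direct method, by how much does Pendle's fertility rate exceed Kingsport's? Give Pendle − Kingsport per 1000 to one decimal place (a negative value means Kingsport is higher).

-4.9

Standard weights: 0.04, 0.29, 0.21, 0.14, 0.32.
Pendle: 0.0400×3.60 + 0.2900×55.77 + 0.2100×49.06 + 0.1400×45.17 + 0.3200×3.13 = 33.9453 per 1000.
Kingsport: 0.0400×4.32 + 0.2900×49.49 + 0.2100×72.98 + 0.1400×54.43 + 0.3200×4.21 = 38.8181 per 1000.
Difference = 33.9453 − 38.8181 = -4.8728.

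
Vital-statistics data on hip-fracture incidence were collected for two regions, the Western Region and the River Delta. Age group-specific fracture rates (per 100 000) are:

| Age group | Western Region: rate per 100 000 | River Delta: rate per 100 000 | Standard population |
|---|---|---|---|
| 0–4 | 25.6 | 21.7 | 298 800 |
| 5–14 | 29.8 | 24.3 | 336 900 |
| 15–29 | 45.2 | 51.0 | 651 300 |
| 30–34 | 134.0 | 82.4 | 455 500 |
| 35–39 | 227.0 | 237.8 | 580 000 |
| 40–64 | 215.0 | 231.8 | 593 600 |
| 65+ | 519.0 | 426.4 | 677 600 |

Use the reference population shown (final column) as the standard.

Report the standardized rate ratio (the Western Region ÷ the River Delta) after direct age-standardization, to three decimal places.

1.107

Standard total = 3 593 700; weights = 0.0831, 0.0937, 0.1812, 0.1267, 0.1614, 0.1652, 0.1886.
The Western Region: 0.0831×25.6 + 0.0937×29.8 + 0.1812×45.2 + 0.1267×134.0 + 0.1614×227.0 + 0.1652×215.0 + 0.1886×519.0 = 200.1066 per 100 000.
The River Delta: 0.0831×21.7 + 0.0937×24.3 + 0.1812×51.0 + 0.1267×82.4 + 0.1614×237.8 + 0.1652×231.8 + 0.1886×426.4 = 180.8357 per 100 000.
Ratio = 200.1066 ÷ 180.8357 = 1.10657.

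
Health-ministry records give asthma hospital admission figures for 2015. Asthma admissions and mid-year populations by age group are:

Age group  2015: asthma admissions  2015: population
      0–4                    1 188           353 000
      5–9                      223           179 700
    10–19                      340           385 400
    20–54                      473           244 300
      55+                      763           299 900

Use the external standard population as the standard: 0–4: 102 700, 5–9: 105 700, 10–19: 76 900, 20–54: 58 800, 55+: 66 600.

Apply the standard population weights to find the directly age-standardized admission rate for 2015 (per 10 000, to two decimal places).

20.16

Age-specific rates per 10 000 for 2015: 33.65, 12.41, 8.82, 19.36, 25.44.
Standard total = 410 700; weights = 0.2501, 0.2574, 0.1872, 0.1432, 0.1622.
Standardized rate: 0.2501×33.65 + 0.2574×12.41 + 0.1872×8.82 + 0.1432×19.36 + 0.1622×25.44 = 20.1590 per 10 000.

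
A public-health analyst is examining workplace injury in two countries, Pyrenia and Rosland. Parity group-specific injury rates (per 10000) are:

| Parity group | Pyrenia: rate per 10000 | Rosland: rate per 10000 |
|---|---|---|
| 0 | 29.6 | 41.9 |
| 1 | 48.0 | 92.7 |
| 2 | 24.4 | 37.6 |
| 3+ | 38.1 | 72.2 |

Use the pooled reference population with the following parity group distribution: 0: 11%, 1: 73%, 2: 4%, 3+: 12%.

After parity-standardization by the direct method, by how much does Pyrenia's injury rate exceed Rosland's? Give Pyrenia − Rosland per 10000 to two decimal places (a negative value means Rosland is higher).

Standard weights: 0.11, 0.73, 0.04, 0.12.
Pyrenia: 0.1100×29.6 + 0.7300×48.0 + 0.0400×24.4 + 0.1200×38.1 = 43.8440 per 10000.
Rosland: 0.1100×41.9 + 0.7300×92.7 + 0.0400×37.6 + 0.1200×72.2 = 82.4480 per 10000.
Difference = 43.8440 − 82.4480 = -38.6040.

-38.60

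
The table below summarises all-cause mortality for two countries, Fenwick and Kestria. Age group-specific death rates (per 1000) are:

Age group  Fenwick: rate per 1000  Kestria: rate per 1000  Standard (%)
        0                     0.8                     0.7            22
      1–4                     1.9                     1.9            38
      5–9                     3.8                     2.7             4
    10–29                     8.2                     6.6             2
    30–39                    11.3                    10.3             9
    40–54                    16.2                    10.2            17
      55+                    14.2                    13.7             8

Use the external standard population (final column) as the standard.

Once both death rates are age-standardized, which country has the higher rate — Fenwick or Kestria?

Fenwick

Standard weights: 0.22, 0.38, 0.04, 0.02, 0.09, 0.17, 0.08.
Fenwick: 0.2200×0.8 + 0.3800×1.9 + 0.0400×3.8 + 0.0200×8.2 + 0.0900×11.3 + 0.1700×16.2 + 0.0800×14.2 = 6.1210 per 1000.
Kestria: 0.2200×0.7 + 0.3800×1.9 + 0.0400×2.7 + 0.0200×6.6 + 0.0900×10.3 + 0.1700×10.2 + 0.0800×13.7 = 4.8730 per 1000.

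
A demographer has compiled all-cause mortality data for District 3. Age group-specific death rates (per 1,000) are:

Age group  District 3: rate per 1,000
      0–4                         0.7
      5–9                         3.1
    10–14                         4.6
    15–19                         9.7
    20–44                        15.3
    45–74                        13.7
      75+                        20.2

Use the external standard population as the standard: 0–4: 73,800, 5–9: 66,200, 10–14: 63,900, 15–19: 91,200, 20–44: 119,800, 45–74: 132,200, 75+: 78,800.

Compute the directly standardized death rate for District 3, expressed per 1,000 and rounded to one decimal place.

10.7

Standard total = 625,900; weights = 0.1179, 0.1058, 0.1021, 0.1457, 0.1914, 0.2112, 0.1259.
Standardized rate: 0.1179×0.7 + 0.1058×3.1 + 0.1021×4.6 + 0.1457×9.7 + 0.1914×15.3 + 0.2112×13.7 + 0.1259×20.2 = 10.6587 per 1,000.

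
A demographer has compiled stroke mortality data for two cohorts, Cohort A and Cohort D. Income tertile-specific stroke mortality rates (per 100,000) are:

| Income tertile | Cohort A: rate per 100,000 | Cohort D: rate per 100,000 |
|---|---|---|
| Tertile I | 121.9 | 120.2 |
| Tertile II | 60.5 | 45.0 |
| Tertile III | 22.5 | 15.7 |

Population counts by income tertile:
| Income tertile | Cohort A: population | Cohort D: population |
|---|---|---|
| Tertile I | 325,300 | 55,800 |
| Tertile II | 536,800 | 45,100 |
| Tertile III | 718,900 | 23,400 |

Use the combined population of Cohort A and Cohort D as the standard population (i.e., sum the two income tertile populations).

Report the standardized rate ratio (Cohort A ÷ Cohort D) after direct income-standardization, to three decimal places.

1.176

Combined standard total = 1,705,300; weights = 0.2235, 0.3412, 0.4353.
Cohort A: 0.2235×121.9 + 0.3412×60.5 + 0.4353×22.5 = 57.6806 per 100,000.
Cohort D: 0.2235×120.2 + 0.3412×45.0 + 0.4353×15.7 = 49.0517 per 100,000.
Ratio = 57.6806 ÷ 49.0517 = 1.17592.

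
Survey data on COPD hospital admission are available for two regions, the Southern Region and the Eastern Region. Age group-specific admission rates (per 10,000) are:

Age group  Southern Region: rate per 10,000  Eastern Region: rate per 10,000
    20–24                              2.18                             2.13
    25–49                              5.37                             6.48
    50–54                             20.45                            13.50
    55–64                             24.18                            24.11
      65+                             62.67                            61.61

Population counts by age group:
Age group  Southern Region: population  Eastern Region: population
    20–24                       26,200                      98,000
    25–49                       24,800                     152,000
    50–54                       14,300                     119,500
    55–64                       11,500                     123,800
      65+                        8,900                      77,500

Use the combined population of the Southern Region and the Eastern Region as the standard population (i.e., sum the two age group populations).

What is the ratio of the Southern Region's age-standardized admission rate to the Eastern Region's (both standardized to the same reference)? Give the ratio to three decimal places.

Combined standard total = 656,500; weights = 0.1892, 0.2693, 0.2038, 0.2061, 0.1316.
The Southern Region: 0.1892×2.18 + 0.2693×5.37 + 0.2038×20.45 + 0.2061×24.18 + 0.1316×62.67 = 19.2576 per 10,000.
The Eastern Region: 0.1892×2.13 + 0.2693×6.48 + 0.2038×13.50 + 0.2061×24.11 + 0.1316×61.61 = 17.9767 per 10,000.
Ratio = 19.2576 ÷ 17.9767 = 1.07125.

1.071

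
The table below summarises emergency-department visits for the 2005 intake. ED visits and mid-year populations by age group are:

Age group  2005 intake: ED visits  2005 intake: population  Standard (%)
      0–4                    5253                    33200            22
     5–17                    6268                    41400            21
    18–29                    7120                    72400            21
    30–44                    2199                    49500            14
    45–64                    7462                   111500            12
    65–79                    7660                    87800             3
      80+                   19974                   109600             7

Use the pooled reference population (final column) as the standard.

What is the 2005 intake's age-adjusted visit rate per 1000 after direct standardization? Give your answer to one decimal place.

Age-specific rates per 1000 for the 2005 intake: 158.223, 151.401, 98.343, 44.424, 66.924, 87.244, 182.245.
Standard weights: 0.22, 0.21, 0.21, 0.14, 0.12, 0.03, 0.07.
Standardized rate: 0.2200×158.223 + 0.2100×151.401 + 0.2100×98.343 + 0.1400×44.424 + 0.1200×66.924 + 0.0300×87.244 + 0.0700×182.245 = 116.8798 per 1000.

116.9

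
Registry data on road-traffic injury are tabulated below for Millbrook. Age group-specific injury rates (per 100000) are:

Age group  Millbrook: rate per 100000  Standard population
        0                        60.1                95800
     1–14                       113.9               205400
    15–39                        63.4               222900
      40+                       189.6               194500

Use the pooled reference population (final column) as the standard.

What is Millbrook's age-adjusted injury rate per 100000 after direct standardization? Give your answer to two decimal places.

111.55

Standard total = 718600; weights = 0.1333, 0.2858, 0.3102, 0.2707.
Standardized rate: 0.1333×60.1 + 0.2858×113.9 + 0.3102×63.4 + 0.2707×189.6 = 111.5526 per 100000.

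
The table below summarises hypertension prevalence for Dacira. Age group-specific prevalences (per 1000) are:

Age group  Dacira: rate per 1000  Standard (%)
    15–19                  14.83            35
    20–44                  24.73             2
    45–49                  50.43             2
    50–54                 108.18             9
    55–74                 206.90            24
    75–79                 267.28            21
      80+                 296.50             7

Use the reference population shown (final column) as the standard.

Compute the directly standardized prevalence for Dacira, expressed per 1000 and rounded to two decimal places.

142.97

Standard weights: 0.35, 0.02, 0.02, 0.09, 0.24, 0.21, 0.07.
Standardized rate: 0.3500×14.83 + 0.0200×24.73 + 0.0200×50.43 + 0.0900×108.18 + 0.2400×206.90 + 0.2100×267.28 + 0.0700×296.50 = 142.9697 per 1000.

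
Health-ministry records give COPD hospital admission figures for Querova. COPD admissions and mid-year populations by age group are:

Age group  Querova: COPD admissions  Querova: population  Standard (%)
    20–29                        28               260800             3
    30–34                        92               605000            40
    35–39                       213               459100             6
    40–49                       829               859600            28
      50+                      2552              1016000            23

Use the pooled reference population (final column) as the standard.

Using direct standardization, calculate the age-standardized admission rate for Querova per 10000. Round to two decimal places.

Age-specific rates per 10000 for Querova: 1.07, 1.52, 4.64, 9.64, 25.12.
Standard weights: 0.03, 0.40, 0.06, 0.28, 0.23.
Standardized rate: 0.0300×1.07 + 0.4000×1.52 + 0.0600×4.64 + 0.2800×9.64 + 0.2300×25.12 = 9.3963 per 10000.

9.40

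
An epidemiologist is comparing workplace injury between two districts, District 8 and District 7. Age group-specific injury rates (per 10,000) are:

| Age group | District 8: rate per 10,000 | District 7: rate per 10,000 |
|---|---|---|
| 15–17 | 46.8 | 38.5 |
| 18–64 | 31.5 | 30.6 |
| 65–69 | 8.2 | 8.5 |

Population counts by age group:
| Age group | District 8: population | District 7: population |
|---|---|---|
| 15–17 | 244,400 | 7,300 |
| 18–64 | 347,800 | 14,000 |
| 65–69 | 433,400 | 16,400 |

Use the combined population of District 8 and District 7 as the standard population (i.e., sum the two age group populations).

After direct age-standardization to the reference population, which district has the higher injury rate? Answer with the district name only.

Combined standard total = 1,063,300; weights = 0.2367, 0.3403, 0.4230.
District 8: 0.2367×46.8 + 0.3403×31.5 + 0.4230×8.2 = 25.2653 per 10,000.
District 7: 0.2367×38.5 + 0.3403×30.6 + 0.4230×8.5 = 23.1213 per 10,000.

District 8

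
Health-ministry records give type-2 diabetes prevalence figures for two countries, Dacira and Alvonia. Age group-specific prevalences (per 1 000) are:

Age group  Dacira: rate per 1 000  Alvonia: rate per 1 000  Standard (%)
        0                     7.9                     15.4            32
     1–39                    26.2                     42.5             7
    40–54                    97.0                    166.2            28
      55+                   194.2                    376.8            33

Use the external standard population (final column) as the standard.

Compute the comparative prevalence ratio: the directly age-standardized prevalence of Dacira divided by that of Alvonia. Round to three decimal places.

Standard weights: 0.32, 0.07, 0.28, 0.33.
Dacira: 0.3200×7.9 + 0.0700×26.2 + 0.2800×97.0 + 0.3300×194.2 = 95.6080 per 1 000.
Alvonia: 0.3200×15.4 + 0.0700×42.5 + 0.2800×166.2 + 0.3300×376.8 = 178.7830 per 1 000.
Ratio = 95.6080 ÷ 178.7830 = 0.53477.

0.535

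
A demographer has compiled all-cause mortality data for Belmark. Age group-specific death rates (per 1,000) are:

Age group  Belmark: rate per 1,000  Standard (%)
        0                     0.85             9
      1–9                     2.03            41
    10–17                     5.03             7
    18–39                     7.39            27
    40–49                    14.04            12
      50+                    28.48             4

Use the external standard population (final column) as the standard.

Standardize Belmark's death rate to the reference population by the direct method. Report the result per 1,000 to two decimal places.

Standard weights: 0.09, 0.41, 0.07, 0.27, 0.12, 0.04.
Standardized rate: 0.0900×0.85 + 0.4100×2.03 + 0.0700×5.03 + 0.2700×7.39 + 0.1200×14.04 + 0.0400×28.48 = 6.0802 per 1,000.

6.08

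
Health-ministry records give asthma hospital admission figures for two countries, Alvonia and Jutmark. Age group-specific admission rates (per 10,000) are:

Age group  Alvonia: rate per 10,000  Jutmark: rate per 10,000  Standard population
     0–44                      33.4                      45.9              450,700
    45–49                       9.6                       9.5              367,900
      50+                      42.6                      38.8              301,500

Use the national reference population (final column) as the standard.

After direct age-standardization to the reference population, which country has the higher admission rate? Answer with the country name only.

Standard total = 1,120,100; weights = 0.4024, 0.3285, 0.2692.
Alvonia: 0.4024×33.4 + 0.3285×9.6 + 0.2692×42.6 = 28.0592 per 10,000.
Jutmark: 0.4024×45.9 + 0.3285×9.5 + 0.2692×38.8 = 32.0332 per 10,000.

Jutmark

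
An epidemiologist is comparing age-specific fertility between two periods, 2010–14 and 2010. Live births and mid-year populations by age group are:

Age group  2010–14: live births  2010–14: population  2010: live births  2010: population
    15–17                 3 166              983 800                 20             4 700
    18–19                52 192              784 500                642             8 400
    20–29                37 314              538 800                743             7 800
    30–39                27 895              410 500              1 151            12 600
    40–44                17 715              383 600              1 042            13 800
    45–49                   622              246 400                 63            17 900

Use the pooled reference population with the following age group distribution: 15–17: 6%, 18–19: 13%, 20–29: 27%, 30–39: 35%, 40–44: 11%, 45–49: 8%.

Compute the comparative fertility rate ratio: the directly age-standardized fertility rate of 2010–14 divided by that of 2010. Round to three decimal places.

Age-specific rates per 1 000 for 2010–14: 3.218, 66.529, 69.254, 67.954, 46.181, 2.524.
For 2010: 4.255, 76.429, 95.256, 91.349, 75.507, 3.520.
Standard weights: 0.06, 0.13, 0.27, 0.35, 0.11, 0.08.
2010–14: 0.0600×3.218 + 0.1300×66.529 + 0.2700×69.254 + 0.3500×67.954 + 0.1100×46.181 + 0.0800×2.524 = 56.6061 per 1 000.
2010: 0.0600×4.255 + 0.1300×76.429 + 0.2700×95.256 + 0.3500×91.349 + 0.1100×75.507 + 0.0800×3.520 = 76.4698 per 1 000.
Ratio = 56.6061 ÷ 76.4698 = 0.74024.

0.740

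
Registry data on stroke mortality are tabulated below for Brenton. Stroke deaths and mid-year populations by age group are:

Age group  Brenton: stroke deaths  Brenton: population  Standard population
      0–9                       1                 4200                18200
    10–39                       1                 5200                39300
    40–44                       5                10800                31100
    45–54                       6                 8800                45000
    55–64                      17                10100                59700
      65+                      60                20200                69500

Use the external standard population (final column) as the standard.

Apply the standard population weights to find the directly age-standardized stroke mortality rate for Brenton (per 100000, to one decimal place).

138.5

Age-specific rates per 100000 for Brenton: 23.81, 19.23, 46.30, 68.18, 168.32, 297.03.
Standard total = 262800; weights = 0.0693, 0.1495, 0.1183, 0.1712, 0.2272, 0.2645.
Standardized rate: 0.0693×23.81 + 0.1495×19.23 + 0.1183×46.30 + 0.1712×68.18 + 0.2272×168.32 + 0.2645×297.03 = 138.4672 per 100000.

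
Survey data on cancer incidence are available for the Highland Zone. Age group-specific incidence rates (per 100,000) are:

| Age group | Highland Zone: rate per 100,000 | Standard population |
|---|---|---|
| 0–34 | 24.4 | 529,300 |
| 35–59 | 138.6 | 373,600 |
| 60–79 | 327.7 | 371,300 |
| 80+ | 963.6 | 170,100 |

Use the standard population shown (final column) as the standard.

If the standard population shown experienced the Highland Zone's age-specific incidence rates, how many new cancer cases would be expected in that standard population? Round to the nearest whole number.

3503

Expected new cancer cases = Σ (standard pop × age-specific rate ÷ 100,000)
= 529,300×24.4/100,000 + 373,600×138.6/100,000 + 371,300×327.7/100,000 + 170,100×963.6/100,000
= 129.15 + 517.81 + 1216.75 + 1639.08 = 3502.79.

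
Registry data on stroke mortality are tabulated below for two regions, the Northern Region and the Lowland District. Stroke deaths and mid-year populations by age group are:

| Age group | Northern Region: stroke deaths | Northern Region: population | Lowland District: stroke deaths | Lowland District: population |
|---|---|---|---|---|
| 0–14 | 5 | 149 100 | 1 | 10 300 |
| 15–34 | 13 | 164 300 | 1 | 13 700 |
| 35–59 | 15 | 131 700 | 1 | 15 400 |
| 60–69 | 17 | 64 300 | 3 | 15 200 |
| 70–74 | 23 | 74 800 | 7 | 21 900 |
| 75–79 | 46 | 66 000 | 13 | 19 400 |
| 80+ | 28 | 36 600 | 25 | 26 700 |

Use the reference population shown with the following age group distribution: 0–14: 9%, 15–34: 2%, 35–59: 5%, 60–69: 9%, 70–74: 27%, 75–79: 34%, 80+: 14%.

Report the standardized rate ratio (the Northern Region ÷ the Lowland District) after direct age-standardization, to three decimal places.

Age-specific rates per 100 000 for the Northern Region: 3.35, 7.91, 11.39, 26.44, 30.75, 69.70, 76.50.
For the Lowland District: 9.71, 7.30, 6.49, 19.74, 31.96, 67.01, 93.63.
Standard weights: 0.09, 0.02, 0.05, 0.09, 0.27, 0.34, 0.14.
The Northern Region: 0.0900×3.35 + 0.0200×7.91 + 0.0500×11.39 + 0.0900×26.44 + 0.2700×30.75 + 0.3400×69.70 + 0.1400×76.50 = 46.1185 per 100 000.
The Lowland District: 0.0900×9.71 + 0.0200×7.30 + 0.0500×6.49 + 0.0900×19.74 + 0.2700×31.96 + 0.3400×67.01 + 0.1400×93.63 = 47.6430 per 100 000.
Ratio = 46.1185 ÷ 47.6430 = 0.96800.

0.968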